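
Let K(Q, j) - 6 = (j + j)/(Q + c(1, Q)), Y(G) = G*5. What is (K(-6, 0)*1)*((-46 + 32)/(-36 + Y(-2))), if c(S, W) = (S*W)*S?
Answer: 42/23 ≈ 1.8261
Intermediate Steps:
Y(G) = 5*G
c(S, W) = W*S²
K(Q, j) = 6 + j/Q (K(Q, j) = 6 + (j + j)/(Q + Q*1²) = 6 + (2*j)/(Q + Q*1) = 6 + (2*j)/(Q + Q) = 6 + (2*j)/((2*Q)) = 6 + (2*j)*(1/(2*Q)) = 6 + j/Q)
(K(-6, 0)*1)*((-46 + 32)/(-36 + Y(-2))) = ((6 + 0/(-6))*1)*((-46 + 32)/(-36 + 5*(-2))) = ((6 + 0*(-⅙))*1)*(-14/(-36 - 10)) = ((6 + 0)*1)*(-14/(-46)) = (6*1)*(-14*(-1/46)) = 6*(7/23) = 42/23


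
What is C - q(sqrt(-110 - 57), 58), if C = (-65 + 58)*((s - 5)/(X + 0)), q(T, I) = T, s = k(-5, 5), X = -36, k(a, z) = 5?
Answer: -I*sqrt(167) ≈ -12.923*I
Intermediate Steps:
s = 5
C = 0 (C = (-65 + 58)*((5 - 5)/(-36 + 0)) = -0/(-36) = -0*(-1)/36 = -7*0 = 0)
C - q(sqrt(-110 - 57), 58) = 0 - sqrt(-110 - 57) = 0 - sqrt(-167) = 0 - I*sqrt(167) = -I*sqrt(167)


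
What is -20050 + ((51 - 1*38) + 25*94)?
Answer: -17687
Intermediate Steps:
-20050 + ((51 - 1*38) + 25*94) = -20050 + ((51 - 38) + 2350) = -20050 + (13 + 2350) = -20050 + 2363 = -17687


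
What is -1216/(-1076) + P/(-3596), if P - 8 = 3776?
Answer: 18822/241831 ≈ 0.077831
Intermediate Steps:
P = 3784 (P = 8 + 3776 = 3784)
-1216/(-1076) + P/(-3596) = -1216/(-1076) + 3784/(-3596) = -1216*(-1/1076) + 3784*(-1/3596) = 304/269 - 946/899 = 18822/241831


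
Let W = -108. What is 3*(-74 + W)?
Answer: -546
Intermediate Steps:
3*(-74 + W) = 3*(-74 - 108) = 3*(-182) = -546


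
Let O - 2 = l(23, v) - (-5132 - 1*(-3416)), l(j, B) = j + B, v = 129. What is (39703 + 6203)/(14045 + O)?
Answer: 15302/5305 ≈ 2.8844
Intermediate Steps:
l(j, B) = B + j
O = 1870 (O = 2 + ((129 + 23) - (-5132 - 1*(-3416))) = 2 + (152 - (-5132 + 3416)) = 2 + (152 - 1*(-1716)) = 2 + (152 + 1716) = 2 + 1868 = 1870)
(39703 + 6203)/(14045 + O) = (39703 + 6203)/(14045 + 1870) = 45906/15915 = 45906*(1/15915) = 15302/5305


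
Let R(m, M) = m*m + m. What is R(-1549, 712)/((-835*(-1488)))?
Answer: 199821/103540 ≈ 1.9299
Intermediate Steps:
R(m, M) = m + m² (R(m, M) = m² + m = m + m²)
R(-1549, 712)/((-835*(-1488))) = (-1549*(1 - 1549))/((-835*(-1488))) = -1549*(-1548)/1242480 = 2397852*(1/1242480) = 199821/103540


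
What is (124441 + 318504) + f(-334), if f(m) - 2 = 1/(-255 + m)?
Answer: 260895782/589 ≈ 4.4295e+5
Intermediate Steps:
f(m) = 2 + 1/(-255 + m)
(124441 + 318504) + f(-334) = (124441 + 318504) + (-509 + 2*(-334))/(-255 - 334) = 442945 + (-509 - 668)/(-589) = 442945 - 1/589*(-1177) = 442945 + 1177/589 = 260895782/589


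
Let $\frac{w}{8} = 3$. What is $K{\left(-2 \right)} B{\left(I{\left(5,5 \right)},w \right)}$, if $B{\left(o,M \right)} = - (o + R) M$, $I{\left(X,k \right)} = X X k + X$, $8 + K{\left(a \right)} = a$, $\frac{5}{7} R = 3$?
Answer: $32208$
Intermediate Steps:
$w = 24$ ($w = 8 \cdot 3 = 24$)
$R = \frac{21}{5}$ ($R = \frac{7}{5} \cdot 3 = \frac{21}{5} \approx 4.2$)
$K{\left(a \right)} = -8 + a$
$I{\left(X,k \right)} = X + k X^{2}$ ($I{\left(X,k \right)} = X^{2} k + X = k X^{2} + X = X + k X^{2}$)
$B{\left(o,M \right)} = M \left(- \frac{21}{5} - o\right)$ ($B{\left(o,M \right)} = - (o + \frac{21}{5}) M = - (\frac{21}{5} + o) M = \left(- \frac{21}{5} - o\right) M = M \left(- \frac{21}{5} - o\right)$)
$K{\left(-2 \right)} B{\left(I{\left(5,5 \right)},w \right)} = \left(-8 - 2\right) \left(\left(- \frac{1}{5}\right) 24 \left(21 + 5 \cdot 5 \left(1 + 5 \cdot 5\right)\right)\right) = - 10 \left(\left(- \frac{1}{5}\right) 24 \left(21 + 5 \cdot 5 \left(1 + 25\right)\right)\right) = - 10 \left(\left(- \frac{1}{5}\right) 24 \left(21 + 5 \cdot 5 \cdot 26\right)\right) = - 10 \left(\left(- \frac{1}{5}\right) 24 \left(21 + 5 \cdot 130\right)\right) = - 10 \left(\left(- \frac{1}{5}\right) 24 \left(21 + 650\right)\right) = - 10 \left(\left(- \frac{1}{5}\right) 24 \cdot 671\right) = \left(-10\right) \left(- \frac{16104}{5}\right) = 32208$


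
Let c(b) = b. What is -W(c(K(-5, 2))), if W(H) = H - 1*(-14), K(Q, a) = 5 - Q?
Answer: -24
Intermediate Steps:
W(H) = 14 + H (W(H) = H + 14 = 14 + H)
-W(c(K(-5, 2))) = -(14 + (5 - 1*(-5))) = -(14 + (5 + 5)) = -(14 + 10) = -1*24 = -24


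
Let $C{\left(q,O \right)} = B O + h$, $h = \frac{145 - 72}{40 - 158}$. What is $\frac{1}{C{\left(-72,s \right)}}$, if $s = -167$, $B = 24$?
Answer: $- \frac{118}{473017} \approx -0.00024946$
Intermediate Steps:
$h = - \frac{73}{118}$ ($h = \frac{73}{-118} = 73 \left(- \frac{1}{118}\right) = - \frac{73}{118} \approx -0.61864$)
$C{\left(q,O \right)} = - \frac{73}{118} + 24 O$ ($C{\left(q,O \right)} = 24 O - \frac{73}{118} = - \frac{73}{118} + 24 O$)
$\frac{1}{C{\left(-72,s \right)}} = \frac{1}{- \frac{73}{118} + 24 \left(-167\right)} = \frac{1}{- \frac{73}{118} - 4008} = \frac{1}{- \frac{473017}{118}} = - \frac{118}{473017}$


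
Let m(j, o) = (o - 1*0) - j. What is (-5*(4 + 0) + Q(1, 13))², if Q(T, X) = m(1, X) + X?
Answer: 25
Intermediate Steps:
m(j, o) = o - j (m(j, o) = (o + 0) - j = o - j)
Q(T, X) = -1 + 2*X (Q(T, X) = (X - 1*1) + X = (X - 1) + X = (-1 + X) + X = -1 + 2*X)
(-5*(4 + 0) + Q(1, 13))² = (-5*(4 + 0) + (-1 + 2*13))² = (-5*4 + (-1 + 26))² = (-20 + 25)² = 5² = 25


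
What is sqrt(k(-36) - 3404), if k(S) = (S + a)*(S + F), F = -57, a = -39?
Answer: sqrt(3571) ≈ 59.758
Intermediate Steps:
k(S) = (-57 + S)*(-39 + S) (k(S) = (S - 39)*(S - 57) = (-39 + S)*(-57 + S) = (-57 + S)*(-39 + S))
sqrt(k(-36) - 3404) = sqrt((2223 + (-36)**2 - 96*(-36)) - 3404) = sqrt((2223 + 1296 + 3456) - 3404) = sqrt(6975 - 3404) = sqrt(3571)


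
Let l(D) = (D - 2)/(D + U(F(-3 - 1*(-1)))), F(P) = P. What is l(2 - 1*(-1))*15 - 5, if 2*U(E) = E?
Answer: 5/2 ≈ 2.5000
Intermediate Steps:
U(E) = E/2
l(D) = (-2 + D)/(-1 + D) (l(D) = (D - 2)/(D + (-3 - 1*(-1))/2) = (-2 + D)/(D + (-3 + 1)/2) = (-2 + D)/(D + (½)*(-2)) = (-2 + D)/(D - 1) = (-2 + D)/(-1 + D))
l(2 - 1*(-1))*15 - 5 = ((-2 + (2 - 1*(-1)))/(-1 + (2 - 1*(-1))))*15 - 5 = ((-2 + (2 + 1))/(-1 + (2 + 1)))*15 - 5 = ((-2 + 3)/(-1 + 3))*15 - 5 = (1/2)*15 - 5 = ((½)*1)*15 - 5 = (½)*15 - 5 = 15/2 - 5 = 5/2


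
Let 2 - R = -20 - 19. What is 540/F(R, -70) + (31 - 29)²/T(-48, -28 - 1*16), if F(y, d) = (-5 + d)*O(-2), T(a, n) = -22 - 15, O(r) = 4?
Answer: -353/185 ≈ -1.9081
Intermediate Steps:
T(a, n) = -37
R = 41 (R = 2 - (-20 - 19) = 2 - 1*(-39) = 2 + 39 = 41)
F(y, d) = -20 + 4*d (F(y, d) = (-5 + d)*4 = -20 + 4*d)
540/F(R, -70) + (31 - 29)²/T(-48, -28 - 1*16) = 540/(-20 + 4*(-70)) + (31 - 29)²/(-37) = 540/(-20 - 280) + 2²*(-1/37) = 540/(-300) + 4*(-1/37) = 540*(-1/300) - 4/37 = -9/5 - 4/37 = -353/185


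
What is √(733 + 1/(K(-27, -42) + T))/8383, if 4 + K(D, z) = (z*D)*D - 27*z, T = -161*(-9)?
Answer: √576273958854/235050937 ≈ 0.0032296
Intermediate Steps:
T = 1449
K(D, z) = -4 - 27*z + z*D² (K(D, z) = -4 + ((z*D)*D - 27*z) = -4 + ((D*z)*D - 27*z) = -4 + (z*D² - 27*z) = -4 + (-27*z + z*D²) = -4 - 27*z + z*D²)
√(733 + 1/(K(-27, -42) + T))/8383 = √(733 + 1/((-4 - 27*(-42) - 42*(-27)²) + 1449))/8383 = √(733 + 1/((-4 + 1134 - 42*729) + 1449))*(1/8383) = √(733 + 1/((-4 + 1134 - 30618) + 1449))*(1/8383) = √(733 + 1/(-29488 + 1449))*(1/8383) = √(733 + 1/(-28039))*(1/8383) = √(733 - 1/28039)*(1/8383) = √(20552586/28039)*(1/8383) = (√576273958854/28039)*(1/8383) = √576273958854/235050937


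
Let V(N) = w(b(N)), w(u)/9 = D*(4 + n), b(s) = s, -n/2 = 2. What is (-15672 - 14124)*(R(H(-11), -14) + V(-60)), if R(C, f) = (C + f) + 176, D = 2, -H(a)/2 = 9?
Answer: -4290624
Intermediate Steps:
n = -4 (n = -2*2 = -4)
H(a) = -18 (H(a) = -2*9 = -18)
R(C, f) = 176 + C + f
w(u) = 0 (w(u) = 9*(2*(4 - 4)) = 9*(2*0) = 9*0 = 0)
V(N) = 0
(-15672 - 14124)*(R(H(-11), -14) + V(-60)) = (-15672 - 14124)*((176 - 18 - 14) + 0) = -29796*(144 + 0) = -29796*144 = -4290624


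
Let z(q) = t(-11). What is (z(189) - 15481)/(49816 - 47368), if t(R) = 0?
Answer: -15481/2448 ≈ -6.3239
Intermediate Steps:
z(q) = 0
(z(189) - 15481)/(49816 - 47368) = (0 - 15481)/(49816 - 47368) = -15481/2448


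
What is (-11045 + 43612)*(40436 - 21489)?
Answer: 617046949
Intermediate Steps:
(-11045 + 43612)*(40436 - 21489) = 32567*18947 = 617046949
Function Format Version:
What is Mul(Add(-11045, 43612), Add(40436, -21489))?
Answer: 617046949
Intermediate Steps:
Mul(Add(-11045, 43612), Add(40436, -21489)) = Mul(32567, 18947) = 617046949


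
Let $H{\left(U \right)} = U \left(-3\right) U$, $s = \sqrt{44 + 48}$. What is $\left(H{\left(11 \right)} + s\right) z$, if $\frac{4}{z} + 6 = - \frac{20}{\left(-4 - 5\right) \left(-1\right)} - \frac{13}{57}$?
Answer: $\frac{248292}{1445} - \frac{1368 \sqrt{23}}{1445} \approx 167.29$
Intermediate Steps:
$s = 2 \sqrt{23}$ ($s = \sqrt{92} = 2 \sqrt{23} \approx 9.5917$)
$z = - \frac{684}{1445}$ ($z = \frac{4}{-6 - \left(\frac{13}{57} + 20 \left(- \frac{1}{-4 - 5}\right)\right)} = \frac{4}{-6 - \left(\frac{13}{57} + \frac{20}{\left(-9\right) \left(-1\right)}\right)} = \frac{4}{-6 - \left(\frac{13}{57} + \frac{20}{9}\right)} = \frac{4}{-6 - \frac{419}{171}} = \frac{4}{- \frac{1445}{171}} = 4 \left(- \frac{171}{1445}\right) = - \frac{684}{1445} \approx -0.47336$)
$H{\left(U \right)} = - 3 U^{2}$ ($H{\left(U \right)} = - 3 U U = - 3 U^{2}$)
$\left(H{\left(11 \right)} + s\right) z = \left(- 3 \cdot 11^{2} + 2 \sqrt{23}\right) \left(- \frac{684}{1445}\right) = \left(\left(-3\right) 121 + 2 \sqrt{23}\right) \left(- \frac{684}{1445}\right) = \left(-363 + 2 \sqrt{23}\right) \left(- \frac{684}{1445}\right) = \frac{248292}{1445} - \frac{1368 \sqrt{23}}{1445}$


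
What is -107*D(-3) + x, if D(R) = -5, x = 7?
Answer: 542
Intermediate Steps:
-107*D(-3) + x = -107*(-5) + 7 = 535 + 7 = 542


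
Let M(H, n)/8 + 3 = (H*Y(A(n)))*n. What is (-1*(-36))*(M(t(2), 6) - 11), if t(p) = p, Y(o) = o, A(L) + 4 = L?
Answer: 5652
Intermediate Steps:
A(L) = -4 + L
M(H, n) = -24 + 8*H*n*(-4 + n) (M(H, n) = -24 + 8*((H*(-4 + n))*n) = -24 + 8*(H*n*(-4 + n)) = -24 + 8*H*n*(-4 + n))
(-1*(-36))*(M(t(2), 6) - 11) = (-1*(-36))*((-24 + 8*2*6*(-4 + 6)) - 11) = 36*((-24 + 8*2*6*2) - 11) = 36*((-24 + 192) - 11) = 36*(168 - 11) = 36*157 = 5652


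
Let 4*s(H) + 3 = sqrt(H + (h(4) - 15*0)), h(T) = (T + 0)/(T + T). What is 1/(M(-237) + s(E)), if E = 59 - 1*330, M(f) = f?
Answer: -7608/1809343 - 4*I*sqrt(1082)/1809343 ≈ -0.0042048 - 7.272e-5*I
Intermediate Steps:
h(T) = 1/2 (h(T) = T/((2*T)) = T*(1/(2*T)) = 1/2)
E = -271 (E = 59 - 330 = -271)
s(H) = -3/4 + sqrt(1/2 + H)/4 (s(H) = -3/4 + sqrt(H + (1/2 - 15*0))/4 = -3/4 + sqrt(H + (1/2 + 0))/4 = -3/4 + sqrt(H + 1/2)/4 = -3/4 + sqrt(1/2 + H)/4)
1/(M(-237) + s(E)) = 1/(-237 + (-3/4 + sqrt(2 + 4*(-271))/8)) = 1/(-237 + (-3/4 + sqrt(2 - 1084)/8)) = 1/(-237 + (-3/4 + sqrt(-1082)/8)) = 1/(-237 + (-3/4 + (I*sqrt(1082))/8)) = 1/(-237 + (-3/4 + I*sqrt(1082)/8)) = 1/(-951/4 + I*sqrt(1082)/8)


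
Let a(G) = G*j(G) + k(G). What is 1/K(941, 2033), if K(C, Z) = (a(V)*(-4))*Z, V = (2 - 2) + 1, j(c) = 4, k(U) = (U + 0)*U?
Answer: -1/40660 ≈ -2.4594e-5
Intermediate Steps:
k(U) = U**2 (k(U) = U*U = U**2)
V = 1 (V = 0 + 1 = 1)
a(G) = G**2 + 4*G (a(G) = G*4 + G**2 = 4*G + G**2 = G**2 + 4*G)
K(C, Z) = -20*Z (K(C, Z) = ((1*(4 + 1))*(-4))*Z = ((1*5)*(-4))*Z = (5*(-4))*Z = -20*Z)
1/K(941, 2033) = 1/(-20*2033) = 1/(-40660) = -1/40660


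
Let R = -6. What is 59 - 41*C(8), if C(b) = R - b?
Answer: 633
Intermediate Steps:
C(b) = -6 - b
59 - 41*C(8) = 59 - 41*(-6 - 1*8) = 59 - 41*(-6 - 8) = 59 - 41*(-14) = 59 + 574 = 633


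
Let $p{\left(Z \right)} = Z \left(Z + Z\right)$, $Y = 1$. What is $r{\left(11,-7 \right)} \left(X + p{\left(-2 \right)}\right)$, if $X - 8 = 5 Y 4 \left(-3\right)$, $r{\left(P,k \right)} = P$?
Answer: $-484$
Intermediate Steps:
$p{\left(Z \right)} = 2 Z^{2}$ ($p{\left(Z \right)} = Z 2 Z = 2 Z^{2}$)
$X = -52$ ($X = 8 + 5 \cdot 1 \cdot 4 \left(-3\right) = 8 + 5 \left(-12\right) = 8 - 60 = -52$)
$r{\left(11,-7 \right)} \left(X + p{\left(-2 \right)}\right) = 11 \left(-52 + 2 \left(-2\right)^{2}\right) = 11 \left(-52 + 2 \cdot 4\right) = 11 \left(-52 + 8\right) = 11 \left(-44\right) = -484$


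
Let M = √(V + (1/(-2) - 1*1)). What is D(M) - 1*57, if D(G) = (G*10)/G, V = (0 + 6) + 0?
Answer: -47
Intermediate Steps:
V = 6 (V = 6 + 0 = 6)
M = 3*√2/2 (M = √(6 + (1/(-2) - 1*1)) = √(6 + (-½ - 1)) = √(6 - 3/2) = √(9/2) = 3*√2/2 ≈ 2.1213)
D(G) = 10 (D(G) = (10*G)/G = 10)
D(M) - 1*57 = 10 - 1*57 = 10 - 57 = -47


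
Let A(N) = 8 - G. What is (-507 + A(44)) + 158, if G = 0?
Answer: -341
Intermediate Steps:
A(N) = 8 (A(N) = 8 - 1*0 = 8 + 0 = 8)
(-507 + A(44)) + 158 = (-507 + 8) + 158 = -499 + 158 = -341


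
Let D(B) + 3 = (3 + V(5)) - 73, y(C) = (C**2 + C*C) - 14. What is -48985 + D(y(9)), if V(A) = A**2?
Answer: -49033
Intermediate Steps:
y(C) = -14 + 2*C**2 (y(C) = (C**2 + C**2) - 14 = 2*C**2 - 14 = -14 + 2*C**2)
D(B) = -48 (D(B) = -3 + ((3 + 5**2) - 73) = -3 + ((3 + 25) - 73) = -3 + (28 - 73) = -3 - 45 = -48)
-48985 + D(y(9)) = -48985 - 48 = -49033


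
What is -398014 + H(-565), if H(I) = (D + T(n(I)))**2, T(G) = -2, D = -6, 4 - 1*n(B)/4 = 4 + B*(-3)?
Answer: -397950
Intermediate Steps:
n(B) = 12*B (n(B) = 16 - 4*(4 + B*(-3)) = 16 - 4*(4 - 3*B) = 16 + (-16 + 12*B) = 12*B)
H(I) = 64 (H(I) = (-6 - 2)**2 = (-8)**2 = 64)
-398014 + H(-565) = -398014 + 64 = -397950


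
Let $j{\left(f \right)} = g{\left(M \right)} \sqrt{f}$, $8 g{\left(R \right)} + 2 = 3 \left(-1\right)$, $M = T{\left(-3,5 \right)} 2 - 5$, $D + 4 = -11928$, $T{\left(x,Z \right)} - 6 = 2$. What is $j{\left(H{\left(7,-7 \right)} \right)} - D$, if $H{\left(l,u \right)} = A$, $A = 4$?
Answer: $\frac{47723}{4} \approx 11931.0$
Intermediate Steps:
$T{\left(x,Z \right)} = 8$ ($T{\left(x,Z \right)} = 6 + 2 = 8$)
$D = -11932$ ($D = -4 - 11928 = -11932$)
$M = 11$ ($M = 8 \cdot 2 - 5 = 16 - 5 = 11$)
$H{\left(l,u \right)} = 4$
$g{\left(R \right)} = - \frac{5}{8}$ ($g{\left(R \right)} = - \frac{1}{4} + \frac{3 \left(-1\right)}{8} = - \frac{1}{4} + \frac{1}{8} \left(-3\right) = - \frac{1}{4} - \frac{3}{8} = - \frac{5}{8}$)
$j{\left(f \right)} = - \frac{5 \sqrt{f}}{8}$
$j{\left(H{\left(7,-7 \right)} \right)} - D = - \frac{5 \sqrt{4}}{8} - -11932 = \left(- \frac{5}{8}\right) 2 + 11932 = - \frac{5}{4} + 11932 = \frac{47723}{4}$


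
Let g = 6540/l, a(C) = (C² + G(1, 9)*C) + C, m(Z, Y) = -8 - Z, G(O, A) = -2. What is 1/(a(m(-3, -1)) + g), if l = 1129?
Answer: 1129/40410 ≈ 0.027939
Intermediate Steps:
a(C) = C² - C (a(C) = (C² - 2*C) + C = C² - C)
g = 6540/1129 ≈ 5.7927
1/(a(m(-3, -1)) + g) = 1/((-8 - 1*(-3))*(-1 + (-8 - 1*(-3))) + 6540/1129) = 1/((-8 + 3)*(-1 + (-8 + 3)) + 6540/1129) = 1/(-5*(-1 - 5) + 6540/1129) = 1/(-5*(-6) + 6540/1129) = 1/(30 + 6540/1129) = 1/(40410/1129) = 1129/40410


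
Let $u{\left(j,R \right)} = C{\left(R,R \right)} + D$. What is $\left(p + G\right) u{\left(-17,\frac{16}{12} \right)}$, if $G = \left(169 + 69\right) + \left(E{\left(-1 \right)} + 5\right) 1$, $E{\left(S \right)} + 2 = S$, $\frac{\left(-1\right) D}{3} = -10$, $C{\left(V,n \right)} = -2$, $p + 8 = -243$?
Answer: $-308$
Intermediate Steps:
$p = -251$ ($p = -8 - 243 = -251$)
$D = 30$ ($D = \left(-3\right) \left(-10\right) = 30$)
$E{\left(S \right)} = -2 + S$
$G = 240$ ($G = \left(169 + 69\right) + \left(\left(-2 - 1\right) + 5\right) 1 = 238 + \left(-3 + 5\right) 1 = 238 + 2 \cdot 1 = 238 + 2 = 240$)
$u{\left(j,R \right)} = 28$ ($u{\left(j,R \right)} = -2 + 30 = 28$)
$\left(p + G\right) u{\left(-17,\frac{16}{12} \right)} = \left(-251 + 240\right) 28 = \left(-11\right) 28 = -308$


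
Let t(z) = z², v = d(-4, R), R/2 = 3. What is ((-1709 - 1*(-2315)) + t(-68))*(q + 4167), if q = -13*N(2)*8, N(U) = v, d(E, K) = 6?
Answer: 18529890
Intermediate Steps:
R = 6 (R = 2*3 = 6)
v = 6
N(U) = 6
q = -624 (q = -13*6*8 = -78*8 = -624)
((-1709 - 1*(-2315)) + t(-68))*(q + 4167) = ((-1709 - 1*(-2315)) + (-68)²)*(-624 + 4167) = ((-1709 + 2315) + 4624)*3543 = (606 + 4624)*3543 = 5230*3543 = 18529890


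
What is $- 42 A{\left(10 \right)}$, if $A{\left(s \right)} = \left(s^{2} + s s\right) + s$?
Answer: $-8820$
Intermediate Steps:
$A{\left(s \right)} = s + 2 s^{2}$ ($A{\left(s \right)} = \left(s^{2} + s^{2}\right) + s = 2 s^{2} + s = s + 2 s^{2}$)
$- 42 A{\left(10 \right)} = - 42 \cdot 10 \left(1 + 2 \cdot 10\right) = - 42 \cdot 10 \left(1 + 20\right) = - 42 \cdot 10 \cdot 21 = \left(-42\right) 210 = -8820$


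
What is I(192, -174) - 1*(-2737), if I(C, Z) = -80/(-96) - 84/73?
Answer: 1198667/438 ≈ 2736.7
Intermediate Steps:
I(C, Z) = -139/438 (I(C, Z) = -80*(-1/96) - 84*1/73 = 5/6 - 84/73 = -139/438)
I(192, -174) - 1*(-2737) = -139/438 - 1*(-2737) = -139/438 + 2737 = 1198667/438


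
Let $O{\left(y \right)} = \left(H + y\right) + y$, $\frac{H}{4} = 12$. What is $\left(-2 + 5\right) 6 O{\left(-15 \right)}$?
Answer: $324$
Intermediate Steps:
$H = 48$ ($H = 4 \cdot 12 = 48$)
$O{\left(y \right)} = 48 + 2 y$ ($O{\left(y \right)} = \left(48 + y\right) + y = 48 + 2 y$)
$\left(-2 + 5\right) 6 O{\left(-15 \right)} = \left(-2 + 5\right) 6 \left(48 + 2 \left(-15\right)\right) = 3 \cdot 6 \left(48 - 30\right) = 18 \cdot 18 = 324$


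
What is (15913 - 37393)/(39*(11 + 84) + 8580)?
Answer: -1432/819 ≈ -1.7485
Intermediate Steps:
(15913 - 37393)/(39*(11 + 84) + 8580) = -21480/(39*95 + 8580) = -21480/(3705 + 8580) = -21480/12285 = -21480*1/12285 = -1432/819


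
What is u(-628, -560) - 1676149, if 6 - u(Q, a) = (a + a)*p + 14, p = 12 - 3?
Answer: -1666077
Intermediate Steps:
p = 9
u(Q, a) = -8 - 18*a (u(Q, a) = 6 - ((a + a)*9 + 14) = 6 - ((2*a)*9 + 14) = 6 - (18*a + 14) = 6 - (14 + 18*a) = 6 + (-14 - 18*a) = -8 - 18*a)
u(-628, -560) - 1676149 = (-8 - 18*(-560)) - 1676149 = (-8 + 10080) - 1676149 = 10072 - 1676149 = -1666077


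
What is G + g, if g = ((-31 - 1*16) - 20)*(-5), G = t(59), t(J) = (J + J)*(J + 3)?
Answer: 7651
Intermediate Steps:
t(J) = 2*J*(3 + J) (t(J) = (2*J)*(3 + J) = 2*J*(3 + J))
G = 7316 (G = 2*59*(3 + 59) = 2*59*62 = 7316)
g = 335 (g = ((-31 - 16) - 20)*(-5) = (-47 - 20)*(-5) = -67*(-5) = 335)
G + g = 7316 + 335 = 7651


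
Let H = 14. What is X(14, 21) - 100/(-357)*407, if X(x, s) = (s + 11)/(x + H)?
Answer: 41108/357 ≈ 115.15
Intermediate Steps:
X(x, s) = (11 + s)/(14 + x) (X(x, s) = (s + 11)/(x + 14) = (11 + s)/(14 + x))
X(14, 21) - 100/(-357)*407 = (11 + 21)/(14 + 14) - 100/(-357)*407 = 32/28 - 100*(-1/357)*407 = (1/28)*32 + (100/357)*407 = 8/7 + 40700/357 = 41108/357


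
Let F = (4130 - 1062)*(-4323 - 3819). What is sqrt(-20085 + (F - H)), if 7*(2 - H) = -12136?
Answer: 3*I*sqrt(136119151)/7 ≈ 5000.1*I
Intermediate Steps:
H = 12150/7 (H = 2 - 1/7*(-12136) = 2 + 12136/7 = 12150/7 ≈ 1735.7)
F = -24979656 (F = 3068*(-8142) = -24979656)
sqrt(-20085 + (F - H)) = sqrt(-20085 + (-24979656 - 1*12150/7)) = sqrt(-20085 + (-24979656 - 12150/7)) = sqrt(-20085 - 174869742/7) = sqrt(-175010337/7) = 3*I*sqrt(136119151)/7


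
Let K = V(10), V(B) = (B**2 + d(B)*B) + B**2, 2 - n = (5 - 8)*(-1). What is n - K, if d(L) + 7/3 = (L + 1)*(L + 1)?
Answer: -4163/3 ≈ -1387.7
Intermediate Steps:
d(L) = -7/3 + (1 + L)**2 (d(L) = -7/3 + (L + 1)*(L + 1) = -7/3 + (1 + L)*(1 + L) = -7/3 + (1 + L)**2)
n = -1 (n = 2 - (5 - 8)*(-1) = 2 - (-3)*(-1) = 2 - 1*3 = 2 - 3 = -1)
V(B) = 2*B**2 + B*(-7/3 + (1 + B)**2) (V(B) = (B**2 + (-7/3 + (1 + B)**2)*B) + B**2 = (B**2 + B*(-7/3 + (1 + B)**2)) + B**2 = 2*B**2 + B*(-7/3 + (1 + B)**2))
K = 4160/3 (K = (1/3)*10*(-4 + 3*10**2 + 12*10) = (1/3)*10*(-4 + 3*100 + 120) = (1/3)*10*(-4 + 300 + 120) = (1/3)*10*416 = 4160/3 ≈ 1386.7)
n - K = -1 - 1*4160/3 = -1 - 4160/3 = -4163/3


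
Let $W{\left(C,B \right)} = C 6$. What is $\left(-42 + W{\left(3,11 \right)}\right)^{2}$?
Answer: $576$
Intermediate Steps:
$W{\left(C,B \right)} = 6 C$
$\left(-42 + W{\left(3,11 \right)}\right)^{2} = \left(-42 + 6 \cdot 3\right)^{2} = \left(-42 + 18\right)^{2} = \left(-24\right)^{2} = 576$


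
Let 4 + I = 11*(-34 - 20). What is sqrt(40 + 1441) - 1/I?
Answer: 1/598 + sqrt(1481) ≈ 38.485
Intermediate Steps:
I = -598 (I = -4 + 11*(-34 - 20) = -4 + 11*(-54) = -4 - 594 = -598)
sqrt(40 + 1441) - 1/I = sqrt(40 + 1441) - 1/(-598) = sqrt(1481) - 1*(-1/598) = sqrt(1481) + 1/598 = 1/598 + sqrt(1481)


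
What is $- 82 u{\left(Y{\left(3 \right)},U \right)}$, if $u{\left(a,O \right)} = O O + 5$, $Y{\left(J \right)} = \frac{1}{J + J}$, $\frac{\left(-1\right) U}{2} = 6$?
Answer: $-12218$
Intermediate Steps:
$U = -12$ ($U = \left(-2\right) 6 = -12$)
$Y{\left(J \right)} = \frac{1}{2 J}$
$u{\left(a,O \right)} = 5 + O^{2}$ ($u{\left(a,O \right)} = O^{2} + 5 = 5 + O^{2}$)
$- 82 u{\left(Y{\left(3 \right)},U \right)} = - 82 \left(5 + \left(-12\right)^{2}\right) = - 82 \left(5 + 144\right) = \left(-82\right) 149 = -12218$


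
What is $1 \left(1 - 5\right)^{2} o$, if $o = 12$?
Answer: $192$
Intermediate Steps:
$1 \left(1 - 5\right)^{2} o = 1 \left(1 - 5\right)^{2} \cdot 12 = 1 \left(-4\right)^{2} \cdot 12 = 1 \cdot 16 \cdot 12 = 16 \cdot 12 = 192$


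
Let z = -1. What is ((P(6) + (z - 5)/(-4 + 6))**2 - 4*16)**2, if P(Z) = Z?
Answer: 3025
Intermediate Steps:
((P(6) + (z - 5)/(-4 + 6))**2 - 4*16)**2 = ((6 + (-1 - 5)/(-4 + 6))**2 - 4*16)**2 = ((6 - 6/2)**2 - 64)**2 = ((6 - 6*1/2)**2 - 64)**2 = ((6 - 3)**2 - 64)**2 = (3**2 - 64)**2 = (9 - 64)**2 = (-55)**2 = 3025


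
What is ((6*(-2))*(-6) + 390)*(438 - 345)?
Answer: 42966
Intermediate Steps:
((6*(-2))*(-6) + 390)*(438 - 345) = (-12*(-6) + 390)*93 = (72 + 390)*93 = 462*93 = 42966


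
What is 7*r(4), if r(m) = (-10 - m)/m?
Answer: -49/2 ≈ -24.500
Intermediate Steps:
r(m) = (-10 - m)/m
7*r(4) = 7*((-10 - 1*4)/4) = 7*((-10 - 4)/4) = 7*((1/4)*(-14)) = 7*(-7/2) = -49/2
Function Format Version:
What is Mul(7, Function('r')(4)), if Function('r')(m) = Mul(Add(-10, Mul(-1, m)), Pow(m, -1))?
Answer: Rational(-49, 2) ≈ -24.500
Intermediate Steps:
Function('r')(m) = Mul(Pow(m, -1), Add(-10, Mul(-1, m)))
Mul(7, Function('r')(4)) = Mul(7, Mul(Pow(4, -1), Add(-10, Mul(-1, 4)))) = Mul(7, Mul(Rational(1, 4), Add(-10, -4))) = Mul(7, Mul(Rational(1, 4), -14)) = Mul(7, Rational(-7, 2)) = Rational(-49, 2)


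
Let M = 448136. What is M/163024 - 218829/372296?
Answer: 8197803835/3793323944 ≈ 2.1611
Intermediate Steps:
M/163024 - 218829/372296 = 448136/163024 - 218829/372296 = 448136*(1/163024) - 218829*1/372296 = 56017/20378 - 218829/372296 = 8197803835/3793323944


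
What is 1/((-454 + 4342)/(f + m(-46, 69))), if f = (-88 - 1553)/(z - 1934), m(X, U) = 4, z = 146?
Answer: 977/772416 ≈ 0.0012649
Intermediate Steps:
f = 547/596 (f = (-88 - 1553)/(146 - 1934) = -1641/(-1788) = -1641*(-1/1788) = 547/596 ≈ 0.91779)
1/((-454 + 4342)/(f + m(-46, 69))) = 1/((-454 + 4342)/(547/596 + 4)) = 1/(3888/(2931/596)) = 1/(3888*(596/2931)) = 1/(772416/977) = 977/772416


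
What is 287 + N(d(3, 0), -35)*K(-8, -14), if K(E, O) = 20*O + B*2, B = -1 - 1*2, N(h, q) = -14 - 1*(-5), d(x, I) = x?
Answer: 2861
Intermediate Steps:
N(h, q) = -9 (N(h, q) = -14 + 5 = -9)
B = -3 (B = -1 - 2 = -3)
K(E, O) = -6 + 20*O (K(E, O) = 20*O - 3*2 = 20*O - 6 = -6 + 20*O)
287 + N(d(3, 0), -35)*K(-8, -14) = 287 - 9*(-6 + 20*(-14)) = 287 - 9*(-6 - 280) = 287 - 9*(-286) = 287 + 2574 = 2861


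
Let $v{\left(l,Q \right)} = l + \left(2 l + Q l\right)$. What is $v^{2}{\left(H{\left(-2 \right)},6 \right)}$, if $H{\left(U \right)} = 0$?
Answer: $0$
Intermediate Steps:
$v{\left(l,Q \right)} = 3 l + Q l$
$v^{2}{\left(H{\left(-2 \right)},6 \right)} = \left(0 \left(3 + 6\right)\right)^{2} = \left(0 \cdot 9\right)^{2} = 0^{2} = 0$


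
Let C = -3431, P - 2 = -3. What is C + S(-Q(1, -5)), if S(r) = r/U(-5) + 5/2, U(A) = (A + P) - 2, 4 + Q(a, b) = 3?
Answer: -27429/8 ≈ -3428.6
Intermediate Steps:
P = -1 (P = 2 - 3 = -1)
Q(a, b) = -1 (Q(a, b) = -4 + 3 = -1)
U(A) = -3 + A (U(A) = (A - 1) - 2 = (-1 + A) - 2 = -3 + A)
S(r) = 5/2 - r/8 (S(r) = r/(-3 - 5) + 5/2 = r/(-8) + 5*(½) = r*(-⅛) + 5/2 = -r/8 + 5/2 = 5/2 - r/8)
C + S(-Q(1, -5)) = -3431 + (5/2 - (-1)*(-1)/8) = -3431 + (5/2 - ⅛*1) = -3431 + (5/2 - ⅛) = -3431 + 19/8 = -27429/8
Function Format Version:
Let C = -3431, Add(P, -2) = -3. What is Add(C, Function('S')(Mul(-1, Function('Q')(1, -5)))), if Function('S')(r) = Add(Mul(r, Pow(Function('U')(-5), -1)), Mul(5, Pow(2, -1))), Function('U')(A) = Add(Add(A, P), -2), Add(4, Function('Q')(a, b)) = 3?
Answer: Rational(-27429, 8) ≈ -3428.6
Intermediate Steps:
P = -1 (P = Add(2, -3) = -1)
Function('Q')(a, b) = -1 (Function('Q')(a, b) = Add(-4, 3) = -1)
Function('U')(A) = Add(-3, A) (Function('U')(A) = Add(Add(A, -1), -2) = Add(Add(-1, A), -2) = Add(-3, A))
Function('S')(r) = Add(Rational(5, 2), Mul(Rational(-1, 8), r)) (Function('S')(r) = Add(Mul(r, Pow(Add(-3, -5), -1)), Mul(5, Pow(2, -1))) = Add(Mul(r, Pow(-8, -1)), Mul(5, Rational(1, 2))) = Add(Mul(r, Rational(-1, 8)), Rational(5, 2)) = Add(Mul(Rational(-1, 8), r), Rational(5, 2)) = Add(Rational(5, 2), Mul(Rational(-1, 8), r)))
Add(C, Function('S')(Mul(-1, Function('Q')(1, -5)))) = Add(-3431, Add(Rational(5, 2), Mul(Rational(-1, 8), Mul(-1, -1)))) = Add(-3431, Add(Rational(5, 2), Mul(Rational(-1, 8), 1))) = Add(-3431, Add(Rational(5, 2), Rational(-1, 8))) = Add(-3431, Rational(19, 8)) = Rational(-27429, 8)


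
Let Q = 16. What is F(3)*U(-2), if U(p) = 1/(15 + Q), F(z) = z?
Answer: 3/31 ≈ 0.096774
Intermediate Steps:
U(p) = 1/31 (U(p) = 1/(15 + 16) = 1/31)
F(3)*U(-2) = 3*(1/31) = 3/31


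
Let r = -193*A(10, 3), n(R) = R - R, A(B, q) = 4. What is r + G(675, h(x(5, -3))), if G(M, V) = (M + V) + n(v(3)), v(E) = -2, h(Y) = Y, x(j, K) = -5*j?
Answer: -122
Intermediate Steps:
n(R) = 0
r = -772 (r = -193*4 = -772)
G(M, V) = M + V (G(M, V) = (M + V) + 0 = M + V)
r + G(675, h(x(5, -3))) = -772 + (675 - 5*5) = -772 + (675 - 25) = -772 + 650 = -122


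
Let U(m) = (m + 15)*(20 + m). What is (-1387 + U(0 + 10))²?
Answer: 405769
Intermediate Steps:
U(m) = (15 + m)*(20 + m)
(-1387 + U(0 + 10))² = (-1387 + (300 + (0 + 10)² + 35*(0 + 10)))² = (-1387 + (300 + 10² + 35*10))² = (-1387 + (300 + 100 + 350))² = (-1387 + 750)² = (-637)² = 405769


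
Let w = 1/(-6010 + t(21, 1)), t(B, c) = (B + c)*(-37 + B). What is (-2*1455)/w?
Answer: 18513420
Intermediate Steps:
t(B, c) = (-37 + B)*(B + c)
w = -1/6362 (w = 1/(-6010 + (21² - 37*21 - 37*1 + 21*1)) = 1/(-6010 + (441 - 777 - 37 + 21)) = 1/(-6010 - 352) = 1/(-6362) = -1/6362 ≈ -0.00015718)
(-2*1455)/w = (-2*1455)/(-1/6362) = -2910*(-6362) = 18513420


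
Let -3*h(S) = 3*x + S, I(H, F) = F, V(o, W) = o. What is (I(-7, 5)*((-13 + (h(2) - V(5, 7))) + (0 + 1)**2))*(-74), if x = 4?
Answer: 24050/3 ≈ 8016.7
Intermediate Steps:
h(S) = -4 - S/3 (h(S) = -(3*4 + S)/3 = -(12 + S)/3 = -4 - S/3)
(I(-7, 5)*((-13 + (h(2) - V(5, 7))) + (0 + 1)**2))*(-74) = (5*((-13 + ((-4 - 1/3*2) - 1*5)) + (0 + 1)**2))*(-74) = (5*((-13 + ((-4 - 2/3) - 5)) + 1**2))*(-74) = (5*((-13 + (-14/3 - 5)) + 1))*(-74) = (5*((-13 - 29/3) + 1))*(-74) = (5*(-68/3 + 1))*(-74) = (5*(-65/3))*(-74) = -325/3*(-74) = 24050/3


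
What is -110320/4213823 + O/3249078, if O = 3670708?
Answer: 7554637755862/6845519802597 ≈ 1.1036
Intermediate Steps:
-110320/4213823 + O/3249078 = -110320/4213823 + 3670708/3249078 = -110320*1/4213823 + 3670708*(1/3249078) = -110320/4213823 + 1835354/1624539 = 7554637755862/6845519802597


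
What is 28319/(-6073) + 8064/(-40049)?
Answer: -1183120303/243217577 ≈ -4.8644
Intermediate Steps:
28319/(-6073) + 8064/(-40049) = 28319*(-1/6073) + 8064*(-1/40049) = -28319/6073 - 8064/40049 = -1183120303/243217577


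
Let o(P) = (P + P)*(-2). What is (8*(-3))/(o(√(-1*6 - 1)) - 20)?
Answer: 15/16 - 3*I*√7/16 ≈ 0.9375 - 0.49608*I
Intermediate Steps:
o(P) = -4*P (o(P) = (2*P)*(-2) = -4*P)
(8*(-3))/(o(√(-1*6 - 1)) - 20) = (8*(-3))/(-4*√(-1*6 - 1) - 20) = -24/(-4*√(-6 - 1) - 20) = -24/(-4*I*√7 - 20) = -24/(-20 - 4*I*√7)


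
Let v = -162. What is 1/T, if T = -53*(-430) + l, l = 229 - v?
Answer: 1/23181 ≈ 4.3139e-5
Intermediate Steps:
l = 391 (l = 229 - 1*(-162) = 229 + 162 = 391)
T = 23181 (T = -53*(-430) + 391 = 22790 + 391 = 23181)
1/T = 1/23181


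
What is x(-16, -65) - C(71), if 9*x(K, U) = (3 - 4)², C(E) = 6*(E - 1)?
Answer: -3779/9 ≈ -419.89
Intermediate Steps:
C(E) = -6 + 6*E (C(E) = 6*(-1 + E) = -6 + 6*E)
x(K, U) = ⅑ (x(K, U) = (3 - 4)²/9 = (⅑)*(-1)² = (⅑)*1 = ⅑)
x(-16, -65) - C(71) = ⅑ - (-6 + 6*71) = ⅑ - (-6 + 426) = ⅑ - 1*420 = ⅑ - 420 = -3779/9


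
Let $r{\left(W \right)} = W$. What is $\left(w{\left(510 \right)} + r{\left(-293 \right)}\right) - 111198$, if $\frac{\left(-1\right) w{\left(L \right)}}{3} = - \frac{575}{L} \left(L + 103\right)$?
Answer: $- \frac{3720199}{34} \approx -1.0942 \cdot 10^{5}$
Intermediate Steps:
$w{\left(L \right)} = \frac{1725 \left(103 + L\right)}{L}$ ($w{\left(L \right)} = - 3 - \frac{575}{L} \left(L + 103\right) = - 3 - \frac{575}{L} \left(103 + L\right) = - 3 \left(- \frac{575 \left(103 + L\right)}{L}\right) = \frac{1725 \left(103 + L\right)}{L}$)
$\left(w{\left(510 \right)} + r{\left(-293 \right)}\right) - 111198 = \left(\left(1725 + \frac{177675}{510}\right) - 293\right) - 111198 = \left(\left(1725 + 177675 \cdot \frac{1}{510}\right) - 293\right) - 111198 = \left(\left(1725 + \frac{11845}{34}\right) - 293\right) - 111198 = \left(\frac{70495}{34} - 293\right) - 111198 = \frac{60533}{34} - 111198 = - \frac{3720199}{34}$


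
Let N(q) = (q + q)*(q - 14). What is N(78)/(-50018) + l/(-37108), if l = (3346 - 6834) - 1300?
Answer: -16375011/232008493 ≈ -0.070579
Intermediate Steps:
N(q) = 2*q*(-14 + q) (N(q) = (2*q)*(-14 + q) = 2*q*(-14 + q))
l = -4788 (l = -3488 - 1300 = -4788)
N(78)/(-50018) + l/(-37108) = (2*78*(-14 + 78))/(-50018) - 4788/(-37108) = (2*78*64)*(-1/50018) - 4788*(-1/37108) = 9984*(-1/50018) + 1197/9277 = -4992/25009 + 1197/9277 = -16375011/232008493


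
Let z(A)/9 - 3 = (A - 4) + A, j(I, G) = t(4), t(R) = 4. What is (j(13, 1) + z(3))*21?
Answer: 1029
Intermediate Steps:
j(I, G) = 4
z(A) = -9 + 18*A (z(A) = 27 + 9*((A - 4) + A) = 27 + 9*((-4 + A) + A) = 27 + 9*(-4 + 2*A) = 27 + (-36 + 18*A) = -9 + 18*A)
(j(13, 1) + z(3))*21 = (4 + (-9 + 18*3))*21 = (4 + (-9 + 54))*21 = (4 + 45)*21 = 49*21 = 1029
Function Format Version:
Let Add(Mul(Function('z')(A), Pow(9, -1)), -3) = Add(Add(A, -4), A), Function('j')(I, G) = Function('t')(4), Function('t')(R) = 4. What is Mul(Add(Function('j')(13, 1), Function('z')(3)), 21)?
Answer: 1029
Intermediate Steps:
Function('j')(I, G) = 4
Function('z')(A) = Add(-9, Mul(18, A)) (Function('z')(A) = Add(27, Mul(9, Add(Add(A, -4), A))) = Add(27, Mul(9, Add(Add(-4, A), A))) = Add(27, Mul(9, Add(-4, Mul(2, A)))) = Add(27, Add(-36, Mul(18, A))) = Add(-9, Mul(18, A)))
Mul(Add(Function('j')(13, 1), Function('z')(3)), 21) = Mul(Add(4, Add(-9, Mul(18, 3))), 21) = Mul(Add(4, Add(-9, 54)), 21) = Mul(Add(4, 45), 21) = Mul(49, 21) = 1029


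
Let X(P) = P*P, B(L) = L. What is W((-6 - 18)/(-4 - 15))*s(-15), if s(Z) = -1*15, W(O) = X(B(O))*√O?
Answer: -17280*√114/6859 ≈ -26.899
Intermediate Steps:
X(P) = P²
W(O) = O^(5/2) (W(O) = O²*√O = O^(5/2))
s(Z) = -15
W((-6 - 18)/(-4 - 15))*s(-15) = ((-6 - 18)/(-4 - 15))^(5/2)*(-15) = (-24/(-19))^(5/2)*(-15) = (-24*(-1/19))^(5/2)*(-15) = (24/19)^(5/2)*(-15) = (1152*√114/6859)*(-15) = -17280*√114/6859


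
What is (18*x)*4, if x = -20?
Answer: -1440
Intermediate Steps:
(18*x)*4 = (18*(-20))*4 = -360*4 = -1440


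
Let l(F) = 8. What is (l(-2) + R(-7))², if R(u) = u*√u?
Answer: (8 - 7*I*√7)² ≈ -279.0 - 296.32*I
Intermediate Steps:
R(u) = u^(3/2)
(l(-2) + R(-7))² = (8 + (-7)^(3/2))² = (8 - 7*I*√7)²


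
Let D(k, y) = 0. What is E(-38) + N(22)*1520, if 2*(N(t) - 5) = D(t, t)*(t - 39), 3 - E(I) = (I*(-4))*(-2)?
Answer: 7907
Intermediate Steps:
E(I) = 3 - 8*I (E(I) = 3 - I*(-4)*(-2) = 3 - (-4*I)*(-2) = 3 - 8*I)
N(t) = 5 (N(t) = 5 + (0*(t - 39))/2 = 5 + (0*(-39 + t))/2 = 5 + (½)*0 = 5 + 0 = 5)
E(-38) + N(22)*1520 = (3 - 8*(-38)) + 5*1520 = (3 + 304) + 7600 = 307 + 7600 = 7907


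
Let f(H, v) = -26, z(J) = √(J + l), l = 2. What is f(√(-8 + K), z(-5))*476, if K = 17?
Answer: -12376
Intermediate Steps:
z(J) = √(2 + J) (z(J) = √(J + 2) = √(2 + J))
f(√(-8 + K), z(-5))*476 = -26*476 = -12376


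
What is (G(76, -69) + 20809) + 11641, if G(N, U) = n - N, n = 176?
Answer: 32550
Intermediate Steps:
G(N, U) = 176 - N
(G(76, -69) + 20809) + 11641 = ((176 - 1*76) + 20809) + 11641 = ((176 - 76) + 20809) + 11641 = (100 + 20809) + 11641 = 20909 + 11641 = 32550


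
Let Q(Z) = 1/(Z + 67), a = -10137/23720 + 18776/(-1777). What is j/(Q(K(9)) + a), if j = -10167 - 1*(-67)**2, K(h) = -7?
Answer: 370654109184/277606597 ≈ 1335.2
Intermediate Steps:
a = -463380169/42150440 (a = -10137*1/23720 + 18776*(-1/1777) = -10137/23720 - 18776/1777 = -463380169/42150440 ≈ -10.993)
Q(Z) = 1/(67 + Z)
j = -14656 (j = -10167 - 1*4489 = -10167 - 4489 = -14656)
j/(Q(K(9)) + a) = -14656/(1/(67 - 7) - 463380169/42150440) = -14656/(1/60 - 463380169/42150440) = -14656/(-277606597/25290264) = -14656*(-25290264/277606597) = 370654109184/277606597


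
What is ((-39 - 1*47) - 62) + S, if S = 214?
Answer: 66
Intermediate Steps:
((-39 - 1*47) - 62) + S = ((-39 - 1*47) - 62) + 214 = ((-39 - 47) - 62) + 214 = (-86 - 62) + 214 = -148 + 214 = 66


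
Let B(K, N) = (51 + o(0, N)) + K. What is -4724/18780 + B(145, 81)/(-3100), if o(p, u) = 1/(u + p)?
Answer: -24739441/78594300 ≈ -0.31477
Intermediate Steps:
o(p, u) = 1/(p + u)
B(K, N) = 51 + K + 1/N (B(K, N) = (51 + 1/(0 + N)) + K = (51 + 1/N) + K = 51 + K + 1/N)
-4724/18780 + B(145, 81)/(-3100) = -4724/18780 + (51 + 145 + 1/81)/(-3100) = -4724*1/18780 + (51 + 145 + 1/81)*(-1/3100) = -1181/4695 + (15877/81)*(-1/3100) = -1181/4695 - 15877/251100 = -24739441/78594300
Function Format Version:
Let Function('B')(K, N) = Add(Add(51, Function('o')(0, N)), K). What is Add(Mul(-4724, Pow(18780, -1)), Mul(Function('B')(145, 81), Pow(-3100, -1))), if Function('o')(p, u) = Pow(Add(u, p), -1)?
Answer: Rational(-24739441, 78594300) ≈ -0.31477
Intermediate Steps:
Function('o')(p, u) = Pow(Add(p, u), -1)
Function('B')(K, N) = Add(51, K, Pow(N, -1)) (Function('B')(K, N) = Add(Add(51, Pow(Add(0, N), -1)), K) = Add(Add(51, Pow(N, -1)), K) = Add(51, K, Pow(N, -1)))
Add(Mul(-4724, Pow(18780, -1)), Mul(Function('B')(145, 81), Pow(-3100, -1))) = Add(Mul(-4724, Pow(18780, -1)), Mul(Add(51, 145, Pow(81, -1)), Pow(-3100, -1))) = Add(Mul(-4724, Rational(1, 18780)), Mul(Add(51, 145, Rational(1, 81)), Rational(-1, 3100))) = Add(Rational(-1181, 4695), Mul(Rational(15877, 81), Rational(-1, 3100))) = Add(Rational(-1181, 4695), Rational(-15877, 251100)) = Rational(-24739441, 78594300)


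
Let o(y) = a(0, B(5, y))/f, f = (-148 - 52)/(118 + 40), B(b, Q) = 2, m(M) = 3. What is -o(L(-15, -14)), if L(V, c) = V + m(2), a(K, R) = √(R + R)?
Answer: 79/50 ≈ 1.5800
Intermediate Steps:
a(K, R) = √2*√R (a(K, R) = √(2*R) = √2*√R)
L(V, c) = 3 + V (L(V, c) = V + 3 = 3 + V)
f = -100/79 (f = -200/158 = -200*1/158 = -100/79 ≈ -1.2658)
o(y) = -79/50 (o(y) = (√2*√2)/(-100/79) = 2*(-79/100) = -79/50)
-o(L(-15, -14)) = -1*(-79/50) = 79/50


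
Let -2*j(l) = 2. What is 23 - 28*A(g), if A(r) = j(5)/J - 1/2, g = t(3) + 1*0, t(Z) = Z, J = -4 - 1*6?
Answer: 171/5 ≈ 34.200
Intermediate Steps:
j(l) = -1 (j(l) = -½*2 = -1)
J = -10 (J = -4 - 6 = -10)
g = 3 (g = 3 + 1*0 = 3 + 0 = 3)
A(r) = -⅖ (A(r) = -1/(-10) - 1/2 = -1*(-⅒) - 1*½ = ⅒ - ½ = -⅖)
23 - 28*A(g) = 23 - 28*(-⅖) = 23 + 56/5 = 171/5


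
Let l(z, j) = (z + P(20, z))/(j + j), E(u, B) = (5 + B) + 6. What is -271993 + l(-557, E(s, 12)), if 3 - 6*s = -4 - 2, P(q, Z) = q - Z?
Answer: -6255829/23 ≈ -2.7199e+5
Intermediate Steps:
s = 3/2 (s = ½ - (-4 - 2)/6 = ½ - ⅙*(-6) = ½ + 1 = 3/2 ≈ 1.5000)
E(u, B) = 11 + B
l(z, j) = 10/j (l(z, j) = (z + (20 - z))/(j + j) = 20/((2*j)) = 20*(1/(2*j)) = 10/j)
-271993 + l(-557, E(s, 12)) = -271993 + 10/(11 + 12) = -271993 + 10/23 = -6255829/23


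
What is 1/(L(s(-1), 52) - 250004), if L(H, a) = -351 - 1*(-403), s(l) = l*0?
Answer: -1/249952 ≈ -4.0008e-6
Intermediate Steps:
s(l) = 0
L(H, a) = 52 (L(H, a) = -351 + 403 = 52)
1/(L(s(-1), 52) - 250004) = 1/(52 - 250004) = 1/(-249952) = -1/249952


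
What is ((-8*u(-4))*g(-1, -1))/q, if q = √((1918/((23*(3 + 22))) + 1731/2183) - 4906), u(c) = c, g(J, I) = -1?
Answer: 160*I*√308933543419979/6152951531 ≈ 0.45706*I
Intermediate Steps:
q = I*√308933543419979/251045 (q = √((1918/((23*25)) + 1731*(1/2183)) - 4906) = √((1918/575 + 1731/2183) - 4906) = √(5182319/1255225 - 4906) = √(-6152951531/1255225) = I*√308933543419979/251045 ≈ 70.013*I)
((-8*u(-4))*g(-1, -1))/q = (-8*(-4)*(-1))/((I*√308933543419979/251045)) = (32*(-1))*(-5*I*√308933543419979/6152951531) = -(-160)*I*√308933543419979/6152951531 = 160*I*√308933543419979/6152951531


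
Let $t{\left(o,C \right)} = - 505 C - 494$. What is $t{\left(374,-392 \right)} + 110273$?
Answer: $307739$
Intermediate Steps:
$t{\left(o,C \right)} = -494 - 505 C$
$t{\left(374,-392 \right)} + 110273 = \left(-494 - -197960\right) + 110273 = \left(-494 + 197960\right) + 110273 = 197466 + 110273 = 307739$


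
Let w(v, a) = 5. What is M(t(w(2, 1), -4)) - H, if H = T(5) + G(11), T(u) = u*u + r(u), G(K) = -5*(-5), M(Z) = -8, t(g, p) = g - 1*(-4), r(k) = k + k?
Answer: -68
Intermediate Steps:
r(k) = 2*k
t(g, p) = 4 + g (t(g, p) = g + 4 = 4 + g)
G(K) = 25
T(u) = u² + 2*u (T(u) = u*u + 2*u = u² + 2*u)
H = 60 (H = 5*(2 + 5) + 25 = 5*7 + 25 = 35 + 25 = 60)
M(t(w(2, 1), -4)) - H = -8 - 1*60 = -8 - 60 = -68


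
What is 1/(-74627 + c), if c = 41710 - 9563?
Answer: -1/42480 ≈ -2.3540e-5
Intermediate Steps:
c = 32147
1/(-74627 + c) = 1/(-74627 + 32147) = 1/(-42480) = -1/42480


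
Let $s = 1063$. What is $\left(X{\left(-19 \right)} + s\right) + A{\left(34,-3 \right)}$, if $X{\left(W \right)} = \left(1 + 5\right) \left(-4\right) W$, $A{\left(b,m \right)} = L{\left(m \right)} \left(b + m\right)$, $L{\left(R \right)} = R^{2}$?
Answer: $1798$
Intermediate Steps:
$A{\left(b,m \right)} = m^{2} \left(b + m\right)$
$X{\left(W \right)} = - 24 W$ ($X{\left(W \right)} = 6 \left(-4\right) W = - 24 W$)
$\left(X{\left(-19 \right)} + s\right) + A{\left(34,-3 \right)} = \left(\left(-24\right) \left(-19\right) + 1063\right) + \left(-3\right)^{2} \left(34 - 3\right) = \left(456 + 1063\right) + 9 \cdot 31 = 1519 + 279 = 1798$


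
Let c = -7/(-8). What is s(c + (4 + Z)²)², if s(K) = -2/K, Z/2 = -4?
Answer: 256/18225 ≈ 0.014047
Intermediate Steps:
Z = -8 (Z = 2*(-4) = -8)
c = 7/8 (c = -7*(-⅛) = 7/8 ≈ 0.87500)
s(c + (4 + Z)²)² = (-2/(7/8 + (4 - 8)²))² = (-2/(7/8 + (-4)²))² = (-2/(7/8 + 16))² = (-2/135/8)² = (-2*8/135)² = (-16/135)² = 256/18225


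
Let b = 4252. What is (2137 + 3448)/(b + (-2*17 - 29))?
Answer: 5585/4189 ≈ 1.3333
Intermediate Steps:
(2137 + 3448)/(b + (-2*17 - 29)) = (2137 + 3448)/(4252 + (-2*17 - 29)) = 5585/(4252 + (-34 - 29)) = 5585/(4252 - 63) = 5585/4189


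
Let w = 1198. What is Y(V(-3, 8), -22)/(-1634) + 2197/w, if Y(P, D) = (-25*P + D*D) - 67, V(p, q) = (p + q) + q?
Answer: 1739841/978766 ≈ 1.7776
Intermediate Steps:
V(p, q) = p + 2*q
Y(P, D) = -67 + D² - 25*P (Y(P, D) = (-25*P + D²) - 67 = (D² - 25*P) - 67 = -67 + D² - 25*P)
Y(V(-3, 8), -22)/(-1634) + 2197/w = (-67 + (-22)² - 25*(-3 + 2*8))/(-1634) + 2197/1198 = (-67 + 484 - 25*(-3 + 16))*(-1/1634) + 2197*(1/1198) = (-67 + 484 - 25*13)*(-1/1634) + 2197/1198 = (-67 + 484 - 325)*(-1/1634) + 2197/1198 = 92*(-1/1634) + 2197/1198 = -46/817 + 2197/1198 = 1739841/978766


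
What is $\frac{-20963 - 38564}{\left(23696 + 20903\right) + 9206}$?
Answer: $- \frac{59527}{53805} \approx -1.1063$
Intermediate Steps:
$\frac{-20963 - 38564}{\left(23696 + 20903\right) + 9206} = - \frac{59527}{44599 + 9206} = - \frac{59527}{53805}$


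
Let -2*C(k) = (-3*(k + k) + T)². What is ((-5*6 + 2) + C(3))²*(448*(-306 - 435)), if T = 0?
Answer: -11984044800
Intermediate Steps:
C(k) = -18*k² (C(k) = -(-3*(k + k) + 0)²/2 = -(-6*k + 0)²/2 = -36*k²/2 = -18*k²)
((-5*6 + 2) + C(3))²*(448*(-306 - 435)) = ((-5*6 + 2) - 18*3²)²*(448*(-306 - 435)) = ((-30 + 2) - 18*9)²*(448*(-741)) = (-28 - 162)²*(-331968) = (-190)²*(-331968) = 36100*(-331968) = -11984044800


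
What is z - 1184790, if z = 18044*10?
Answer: -1004350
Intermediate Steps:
z = 180440
z - 1184790 = 180440 - 1184790 = -1004350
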